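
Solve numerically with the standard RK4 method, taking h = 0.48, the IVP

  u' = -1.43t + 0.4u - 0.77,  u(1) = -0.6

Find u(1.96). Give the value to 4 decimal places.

-4.2077

RK4: k1 = f(t_n, u_n); k2 = f(t_n + h/2, u_n + (h/2)·k1); k3 = f(t_n + h/2, u_n + (h/2)·k2); k4 = f(t_n + h, u_n + h·k3); u_{n+1} = u_n + (h/6)·(k1 + 2k2 + 2k3 + k4).
t=1.000000, u=-0.600000:
  k1 = f(1.000000, -0.600000) = -2.440000
  k2 = f(1.240000, -1.185600) = -3.017440
  k3 = f(1.240000, -1.324186) = -3.072874
  k4 = f(1.480000, -2.074980) = -3.716392
  u ← -0.600000 + (0.48/6)·(k1 + 2k2 + 2k3 + k4) = -2.066962
t=1.480000, u=-2.066962:
  k1 = f(1.480000, -2.066962) = -3.713185
  k2 = f(1.720000, -2.958126) = -4.412850
  k3 = f(1.720000, -3.126046) = -4.480018
  k4 = f(1.960000, -4.217370) = -5.259748
  u ← -2.066962 + (0.48/6)·(k1 + 2k2 + 2k3 + k4) = -4.207655
u(1.96) ≈ -4.2077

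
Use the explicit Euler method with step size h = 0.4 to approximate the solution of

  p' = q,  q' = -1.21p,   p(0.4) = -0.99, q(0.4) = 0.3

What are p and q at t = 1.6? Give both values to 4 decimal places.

Euler on (p,q): p_{n+1} = p_n + h·p', q_{n+1} = q_n + h·q'.
0.400000: (-0.990000, 0.300000); f=(0.300000, 1.197900) → (-0.870000, 0.779160)
0.800000: (-0.870000, 0.779160); f=(0.779160, 1.052700) → (-0.558336, 1.200240)
1.200000: (-0.558336, 1.200240); f=(1.200240, 0.675587) → (-0.078240, 1.470475)
(p(1.6), q(1.6)) ≈ (-0.0782, 1.4705)

-0.0782, 1.4705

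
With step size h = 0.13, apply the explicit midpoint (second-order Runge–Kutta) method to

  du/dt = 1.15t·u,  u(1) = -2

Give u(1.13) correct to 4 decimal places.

-2.3422

Midpoint: k1 = f(t_n, u_n); k2 = f(t_n + h/2, u_n + (h/2)·k1); u_{n+1} = u_n + h·k2.
t=1.000000, u=-2.000000:
  k1 = f(1.000000, -2.000000) = -2.300000
  k2 = f(1.065000, -2.149500) = -2.632600
  u ← -2.000000 + 0.13·(-2.632600) = -2.342238
u(1.13) ≈ -2.3422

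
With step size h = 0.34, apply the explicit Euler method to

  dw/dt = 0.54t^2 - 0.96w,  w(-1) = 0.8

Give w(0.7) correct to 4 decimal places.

0.2056

Euler: w_{n+1} = w_n + h·f(t_n, w_n).
t=-1.000000, w=0.800000: f=-0.228000 → w ← 0.800000 + 0.34·(-0.228000) = 0.722480
t=-0.660000, w=0.722480: f=-0.458357 → w ← 0.722480 + 0.34·(-0.458357) = 0.566639
t=-0.320000, w=0.566639: f=-0.488677 → w ← 0.566639 + 0.34·(-0.488677) = 0.400488
t=0.020000, w=0.400488: f=-0.384253 → w ← 0.400488 + 0.34·(-0.384253) = 0.269842
t=0.360000, w=0.269842: f=-0.189065 → w ← 0.269842 + 0.34·(-0.189065) = 0.205560
w(0.7) ≈ 0.2056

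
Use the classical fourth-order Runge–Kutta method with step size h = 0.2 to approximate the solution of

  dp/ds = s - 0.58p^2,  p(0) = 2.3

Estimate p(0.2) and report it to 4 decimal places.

1.8330

RK4: k1 = f(s_n, p_n); k2 = f(s_n + h/2, p_n + (h/2)·k1); k3 = f(s_n + h/2, p_n + (h/2)·k2); k4 = f(s_n + h, p_n + h·k3); p_{n+1} = p_n + (h/6)·(k1 + 2k2 + 2k3 + k4).
s=0.000000, p=2.300000:
  k1 = f(0.000000, 2.300000) = -3.068200
  k2 = f(0.100000, 1.993180) = -2.204205
  k3 = f(0.100000, 2.079580) = -2.408298
  k4 = f(0.200000, 1.818340) = -1.717690
  p ← 2.300000 + (0.2/6)·(k1 + 2k2 + 2k3 + k4) = 1.832970
p(0.2) ≈ 1.8330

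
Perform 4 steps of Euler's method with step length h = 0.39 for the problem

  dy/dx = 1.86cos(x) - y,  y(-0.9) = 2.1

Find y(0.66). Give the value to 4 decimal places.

1.7671

Euler: y_{n+1} = y_n + h·f(x_n, y_n).
x=-0.900000, y=2.100000: f=-0.943805 → y ← 2.100000 + 0.39·(-0.943805) = 1.731916
x=-0.510000, y=1.731916: f=-0.108611 → y ← 1.731916 + 0.39·(-0.108611) = 1.689558
x=-0.120000, y=1.689558: f=0.157067 → y ← 1.689558 + 0.39·0.157067 = 1.750813
x=0.270000, y=1.750813: f=0.041800 → y ← 1.750813 + 0.39·0.041800 = 1.767116
y(0.66) ≈ 1.7671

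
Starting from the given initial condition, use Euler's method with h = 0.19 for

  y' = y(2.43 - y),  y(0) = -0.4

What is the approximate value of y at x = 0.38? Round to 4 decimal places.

-0.9709

Euler: y_{n+1} = y_n + h·f(x_n, y_n).
x=0.000000, y=-0.400000: f=-1.132000 → y ← -0.400000 + 0.19·(-1.132000) = -0.615080
x=0.190000, y=-0.615080: f=-1.872968 → y ← -0.615080 + 0.19·(-1.872968) = -0.970944
y(0.38) ≈ -0.9709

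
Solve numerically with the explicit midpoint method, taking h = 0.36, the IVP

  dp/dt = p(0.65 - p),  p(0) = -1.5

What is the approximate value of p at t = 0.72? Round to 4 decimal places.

Midpoint: k1 = f(t_n, p_n); k2 = f(t_n + h/2, p_n + (h/2)·k1); p_{n+1} = p_n + h·k2.
t=0.000000, p=-1.500000:
  k1 = f(0.000000, -1.500000) = -3.225000
  k2 = f(0.180000, -2.080500) = -5.680805
  p ← -1.500000 + 0.36·(-5.680805) = -3.545090
t=0.360000, p=-3.545090:
  k1 = f(0.360000, -3.545090) = -14.871971
  k2 = f(0.540000, -6.222045) = -42.758168
  p ← -3.545090 + 0.36·(-42.758168) = -18.938030
p(0.72) ≈ -18.9380

-18.9380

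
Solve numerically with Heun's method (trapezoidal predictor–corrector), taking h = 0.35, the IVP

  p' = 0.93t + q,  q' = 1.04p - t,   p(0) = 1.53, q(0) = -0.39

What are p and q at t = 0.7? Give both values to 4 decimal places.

Heun on (p,q): k1 = f(t_n, state_n); k2 = f(t_n + h, state_n + h·k1); state_{n+1} = state_n + (h/2)·(k1 + k2).
0.000000: (1.530000, -0.390000)
  k1 = (-0.390000, 1.591200)
  predictor → (1.393500, 0.166920)
  k2 = (0.492420, 1.099240)
  → (1.547924, 0.080827)
0.350000: (1.547924, 0.080827)
  k1 = (0.406327, 1.259840)
  predictor → (1.690138, 0.521771)
  k2 = (1.172771, 1.057743)
  → (1.824266, 0.486404)
(p(0.7), q(0.7)) ≈ (1.8243, 0.4864)

1.8243, 0.4864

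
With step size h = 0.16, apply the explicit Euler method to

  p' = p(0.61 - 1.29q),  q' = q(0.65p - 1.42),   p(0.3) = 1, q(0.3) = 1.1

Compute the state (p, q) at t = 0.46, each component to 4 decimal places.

Euler on (p,q): p_{n+1} = p_n + h·p', q_{n+1} = q_n + h·q'.
0.300000: (1.000000, 1.100000); f=(-0.809000, -0.847000) → (0.870560, 0.964480)
(p(0.46), q(0.46)) ≈ (0.8706, 0.9645)

0.8706, 0.9645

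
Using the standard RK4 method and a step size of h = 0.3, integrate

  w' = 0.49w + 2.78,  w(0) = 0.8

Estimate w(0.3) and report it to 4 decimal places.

RK4: k1 = f(s_n, w_n); k2 = f(s_n + h/2, w_n + (h/2)·k1); k3 = f(s_n + h/2, w_n + (h/2)·k2); k4 = f(s_n + h, w_n + h·k3); w_{n+1} = w_n + (h/6)·(k1 + 2k2 + 2k3 + k4).
s=0.000000, w=0.800000:
  k1 = f(0.000000, 0.800000) = 3.172000
  k2 = f(0.150000, 1.275800) = 3.405142
  k3 = f(0.150000, 1.310771) = 3.422278
  k4 = f(0.300000, 1.826683) = 3.675075
  w ← 0.800000 + (0.3/6)·(k1 + 2k2 + 2k3 + k4) = 1.825096
w(0.3) ≈ 1.8251

1.8251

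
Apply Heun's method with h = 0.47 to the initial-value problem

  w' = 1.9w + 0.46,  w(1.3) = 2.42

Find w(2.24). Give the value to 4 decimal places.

13.7393

Heun: k1 = f(x_n, w_n); k2 = f(x_n + h, w_n + h·k1); w_{n+1} = w_n + (h/2)·(k1 + k2).
x=1.300000, w=2.420000:
  k1 = f(1.300000, 2.420000) = 5.058000
  k2 = f(1.770000, 4.797260) = 9.574794
  w ← 2.420000 + (0.47/2)·(5.058000 + 9.574794) = 5.858707
x=1.770000, w=5.858707:
  k1 = f(1.770000, 5.858707) = 11.591543
  k2 = f(2.240000, 11.306732) = 21.942790
  w ← 5.858707 + (0.47/2)·(11.591543 + 21.942790) = 13.739275
w(2.24) ≈ 13.7393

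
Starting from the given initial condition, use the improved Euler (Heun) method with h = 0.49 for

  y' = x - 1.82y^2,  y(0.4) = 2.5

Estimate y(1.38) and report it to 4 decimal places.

Heun: k1 = f(x_n, y_n); k2 = f(x_n + h, y_n + h·k1); y_{n+1} = y_n + (h/2)·(k1 + k2).
x=0.400000, y=2.500000:
  k1 = f(0.400000, 2.500000) = -10.975000
  k2 = f(0.890000, -2.877750) = -14.182230
  y ← 2.500000 + (0.49/2)·(-10.975000 + (-14.182230)) = -3.663521
x=0.890000, y=-3.663521:
  k1 = f(0.890000, -3.663521) = -23.536927
  k2 = f(1.380000, -15.196616) = -418.925580
  y ← -3.663521 + (0.49/2)·(-23.536927 + (-418.925580)) = -112.066836
y(1.38) ≈ -112.0668

-112.0668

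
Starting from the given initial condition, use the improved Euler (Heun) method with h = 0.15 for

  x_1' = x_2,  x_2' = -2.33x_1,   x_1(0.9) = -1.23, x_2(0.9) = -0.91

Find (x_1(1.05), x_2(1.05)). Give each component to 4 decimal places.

-1.3343, -0.4563

Heun on (x_1,x_2): k1 = f(t_n, state_n); k2 = f(t_n + h, state_n + h·k1); state_{n+1} = state_n + (h/2)·(k1 + k2).
0.900000: (-1.230000, -0.910000)
  k1 = (-0.910000, 2.865900)
  predictor → (-1.366500, -0.480115)
  k2 = (-0.480115, 3.183945)
  → (-1.334259, -0.456262)
(x_1(1.05), x_2(1.05)) ≈ (-1.3343, -0.4563)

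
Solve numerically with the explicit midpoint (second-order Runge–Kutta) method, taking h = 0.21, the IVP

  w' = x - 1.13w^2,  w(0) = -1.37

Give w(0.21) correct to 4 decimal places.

-1.9499

Midpoint: k1 = f(x_n, w_n); k2 = f(x_n + h/2, w_n + (h/2)·k1); w_{n+1} = w_n + h·k2.
x=0.000000, w=-1.370000:
  k1 = f(0.000000, -1.370000) = -2.120897
  k2 = f(0.105000, -1.592694) = -2.761442
  w ← -1.370000 + 0.21·(-2.761442) = -1.949903
w(0.21) ≈ -1.9499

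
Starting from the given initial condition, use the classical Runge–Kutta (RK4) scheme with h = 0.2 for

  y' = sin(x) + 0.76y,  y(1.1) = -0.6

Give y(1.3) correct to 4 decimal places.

-0.4977

RK4: k1 = f(x_n, y_n); k2 = f(x_n + h/2, y_n + (h/2)·k1); k3 = f(x_n + h/2, y_n + (h/2)·k2); k4 = f(x_n + h, y_n + h·k3); y_{n+1} = y_n + (h/6)·(k1 + 2k2 + 2k3 + k4).
x=1.100000, y=-0.600000:
  k1 = f(1.100000, -0.600000) = 0.435207
  k2 = f(1.200000, -0.556479) = 0.509115
  k3 = f(1.200000, -0.549089) = 0.514732
  k4 = f(1.300000, -0.497054) = 0.585797
  y ← -0.600000 + (0.2/6)·(k1 + 2k2 + 2k3 + k4) = -0.497710
y(1.3) ≈ -0.4977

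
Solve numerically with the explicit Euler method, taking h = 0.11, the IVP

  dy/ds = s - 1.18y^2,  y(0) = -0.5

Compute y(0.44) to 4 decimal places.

-0.5796

Euler: y_{n+1} = y_n + h·f(s_n, y_n).
s=0.000000, y=-0.500000: f=-0.295000 → y ← -0.500000 + 0.11·(-0.295000) = -0.532450
s=0.110000, y=-0.532450: f=-0.224534 → y ← -0.532450 + 0.11·(-0.224534) = -0.557149
s=0.220000, y=-0.557149: f=-0.146289 → y ← -0.557149 + 0.11·(-0.146289) = -0.573241
s=0.330000, y=-0.573241: f=-0.057754 → y ← -0.573241 + 0.11·(-0.057754) = -0.579593
y(0.44) ≈ -0.5796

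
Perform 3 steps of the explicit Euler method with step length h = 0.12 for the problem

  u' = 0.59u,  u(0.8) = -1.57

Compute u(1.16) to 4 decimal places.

-1.9276

Euler: u_{n+1} = u_n + h·f(x_n, u_n).
x=0.800000, u=-1.570000: f=-0.926300 → u ← -1.570000 + 0.12·(-0.926300) = -1.681156
x=0.920000, u=-1.681156: f=-0.991882 → u ← -1.681156 + 0.12·(-0.991882) = -1.800182
x=1.040000, u=-1.800182: f=-1.062107 → u ← -1.800182 + 0.12·(-1.062107) = -1.927635
u(1.16) ≈ -1.9276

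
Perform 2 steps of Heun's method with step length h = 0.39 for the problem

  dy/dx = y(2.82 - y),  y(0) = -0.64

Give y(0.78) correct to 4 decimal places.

Heun: k1 = f(x_n, y_n); k2 = f(x_n + h, y_n + h·k1); y_{n+1} = y_n + (h/2)·(k1 + k2).
x=0.000000, y=-0.640000:
  k1 = f(0.000000, -0.640000) = -2.214400
  k2 = f(0.390000, -1.503616) = -6.501058
  y ← -0.640000 + (0.39/2)·(-2.214400 + (-6.501058)) = -2.339514
x=0.390000, y=-2.339514:
  k1 = f(0.390000, -2.339514) = -12.070758
  k2 = f(0.780000, -7.047110) = -69.534608
  y ← -2.339514 + (0.39/2)·(-12.070758 + (-69.534608)) = -18.252561
y(0.78) ≈ -18.2526

-18.2526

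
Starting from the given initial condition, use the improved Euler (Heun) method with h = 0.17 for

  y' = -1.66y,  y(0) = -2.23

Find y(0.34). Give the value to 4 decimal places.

-1.2800

Heun: k1 = f(t_n, y_n); k2 = f(t_n + h, y_n + h·k1); y_{n+1} = y_n + (h/2)·(k1 + k2).
t=0.000000, y=-2.230000:
  k1 = f(0.000000, -2.230000) = 3.701800
  k2 = f(0.170000, -1.600694) = 2.657152
  y ← -2.230000 + (0.17/2)·(3.701800 + 2.657152) = -1.689489
t=0.170000, y=-1.689489:
  k1 = f(0.170000, -1.689489) = 2.804552
  k2 = f(0.340000, -1.212715) = 2.013107
  y ← -1.689489 + (0.17/2)·(2.804552 + 2.013107) = -1.279988
y(0.34) ≈ -1.2800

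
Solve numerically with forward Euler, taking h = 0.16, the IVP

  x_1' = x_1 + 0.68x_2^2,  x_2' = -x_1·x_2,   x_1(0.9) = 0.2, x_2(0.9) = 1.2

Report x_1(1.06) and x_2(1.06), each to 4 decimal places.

0.3887, 1.1616

Euler on (x_1,x_2): x_1_{n+1} = x_1_n + h·x_1', x_2_{n+1} = x_2_n + h·x_2'.
0.900000: (0.200000, 1.200000); f=(1.179200, -0.240000) → (0.388672, 1.161600)
(x_1(1.06), x_2(1.06)) ≈ (0.3887, 1.1616)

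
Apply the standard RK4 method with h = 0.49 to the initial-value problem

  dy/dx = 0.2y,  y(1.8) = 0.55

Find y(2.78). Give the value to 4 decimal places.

0.6691

RK4: k1 = f(x_n, y_n); k2 = f(x_n + h/2, y_n + (h/2)·k1); k3 = f(x_n + h/2, y_n + (h/2)·k2); k4 = f(x_n + h, y_n + h·k3); y_{n+1} = y_n + (h/6)·(k1 + 2k2 + 2k3 + k4).
x=1.800000, y=0.550000:
  k1 = f(1.800000, 0.550000) = 0.110000
  k2 = f(2.045000, 0.576950) = 0.115390
  k3 = f(2.045000, 0.578271) = 0.115654
  k4 = f(2.290000, 0.606671) = 0.121334
  y ← 0.550000 + (0.49/6)·(k1 + 2k2 + 2k3 + k4) = 0.606629
x=2.290000, y=0.606629:
  k1 = f(2.290000, 0.606629) = 0.121326
  k2 = f(2.535000, 0.636354) = 0.127271
  k3 = f(2.535000, 0.637811) = 0.127562
  k4 = f(2.780000, 0.669135) = 0.133827
  y ← 0.606629 + (0.49/6)·(k1 + 2k2 + 2k3 + k4) = 0.669090
y(2.78) ≈ 0.6691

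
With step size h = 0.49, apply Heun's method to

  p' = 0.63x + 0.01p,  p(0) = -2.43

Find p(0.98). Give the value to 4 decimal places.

Heun: k1 = f(x_n, p_n); k2 = f(x_n + h, p_n + h·k1); p_{n+1} = p_n + (h/2)·(k1 + k2).
x=0.000000, p=-2.430000:
  k1 = f(0.000000, -2.430000) = -0.024300
  k2 = f(0.490000, -2.441907) = 0.284281
  p ← -2.430000 + (0.49/2)·(-0.024300 + 0.284281) = -2.366305
x=0.490000, p=-2.366305:
  k1 = f(0.490000, -2.366305) = 0.285037
  k2 = f(0.980000, -2.226637) = 0.595134
  p ← -2.366305 + (0.49/2)·(0.285037 + 0.595134) = -2.150663
p(0.98) ≈ -2.1507

-2.1507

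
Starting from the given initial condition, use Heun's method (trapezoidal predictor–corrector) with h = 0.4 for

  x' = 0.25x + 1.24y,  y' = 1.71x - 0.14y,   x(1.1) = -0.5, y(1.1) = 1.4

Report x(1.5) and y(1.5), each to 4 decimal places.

Heun on (x,y): k1 = f(t_n, state_n); k2 = f(t_n + h, state_n + h·k1); state_{n+1} = state_n + (h/2)·(k1 + k2).
1.100000: (-0.500000, 1.400000)
  k1 = (1.611000, -1.051000)
  predictor → (0.144400, 0.979600)
  k2 = (1.250804, 0.109780)
  → (0.072361, 1.211756)
(x(1.5), y(1.5)) ≈ (0.0724, 1.2118)

0.0724, 1.2118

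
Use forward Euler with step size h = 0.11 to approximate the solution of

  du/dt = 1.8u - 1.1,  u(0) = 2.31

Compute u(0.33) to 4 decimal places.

3.5321

Euler: u_{n+1} = u_n + h·f(t_n, u_n).
t=0.000000, u=2.310000: f=3.058000 → u ← 2.310000 + 0.11·3.058000 = 2.646380
t=0.110000, u=2.646380: f=3.663484 → u ← 2.646380 + 0.11·3.663484 = 3.049363
t=0.220000, u=3.049363: f=4.388854 → u ← 3.049363 + 0.11·4.388854 = 3.532137
u(0.33) ≈ 3.5321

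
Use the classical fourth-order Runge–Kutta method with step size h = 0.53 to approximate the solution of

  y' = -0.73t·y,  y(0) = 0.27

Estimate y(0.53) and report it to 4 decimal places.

RK4: k1 = f(t_n, y_n); k2 = f(t_n + h/2, y_n + (h/2)·k1); k3 = f(t_n + h/2, y_n + (h/2)·k2); k4 = f(t_n + h, y_n + h·k3); y_{n+1} = y_n + (h/6)·(k1 + 2k2 + 2k3 + k4).
t=0.000000, y=0.270000:
  k1 = f(0.000000, 0.270000) = 0.000000
  k2 = f(0.265000, 0.270000) = -0.052232
  k3 = f(0.265000, 0.256159) = -0.049554
  k4 = f(0.530000, 0.243736) = -0.094302
  y ← 0.270000 + (0.53/6)·(k1 + 2k2 + 2k3 + k4) = 0.243688
y(0.53) ≈ 0.2437

0.2437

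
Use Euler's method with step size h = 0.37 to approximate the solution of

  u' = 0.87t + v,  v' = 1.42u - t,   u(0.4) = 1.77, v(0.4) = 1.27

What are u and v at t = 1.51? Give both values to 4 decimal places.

4.8570, 4.3634

Euler on (u,v): u_{n+1} = u_n + h·u', v_{n+1} = v_n + h·v'.
0.400000: (1.770000, 1.270000); f=(1.618000, 2.113400) → (2.368660, 2.051958)
0.770000: (2.368660, 2.051958); f=(2.721858, 2.593497) → (3.375747, 3.011552)
1.140000: (3.375747, 3.011552); f=(4.003352, 3.653561) → (4.856988, 4.363370)
(u(1.51), v(1.51)) ≈ (4.8570, 4.3634)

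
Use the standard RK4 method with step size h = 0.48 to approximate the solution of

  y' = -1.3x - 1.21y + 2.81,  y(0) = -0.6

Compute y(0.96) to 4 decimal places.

0.9841

RK4: k1 = f(x_n, y_n); k2 = f(x_n + h/2, y_n + (h/2)·k1); k3 = f(x_n + h/2, y_n + (h/2)·k2); k4 = f(x_n + h, y_n + h·k3); y_{n+1} = y_n + (h/6)·(k1 + 2k2 + 2k3 + k4).
x=0.000000, y=-0.600000:
  k1 = f(0.000000, -0.600000) = 3.536000
  k2 = f(0.240000, 0.248640) = 2.197146
  k3 = f(0.240000, -0.072685) = 2.585949
  k4 = f(0.480000, 0.641255) = 1.410081
  y ← -0.600000 + (0.48/6)·(k1 + 2k2 + 2k3 + k4) = 0.560982
x=0.480000, y=0.560982:
  k1 = f(0.480000, 0.560982) = 1.507212
  k2 = f(0.720000, 0.922713) = 0.757518
  k3 = f(0.720000, 0.742786) = 0.975229
  k4 = f(0.960000, 1.029092) = 0.316799
  y ← 0.560982 + (0.48/6)·(k1 + 2k2 + 2k3 + k4) = 0.984142
y(0.96) ≈ 0.9841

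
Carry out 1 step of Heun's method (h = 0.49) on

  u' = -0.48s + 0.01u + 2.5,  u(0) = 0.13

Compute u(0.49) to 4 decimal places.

1.3010

Heun: k1 = f(s_n, u_n); k2 = f(s_n + h, u_n + h·k1); u_{n+1} = u_n + (h/2)·(k1 + k2).
s=0.000000, u=0.130000:
  k1 = f(0.000000, 0.130000) = 2.501300
  k2 = f(0.490000, 1.355637) = 2.278356
  u ← 0.130000 + (0.49/2)·(2.501300 + 2.278356) = 1.301016
u(0.49) ≈ 1.3010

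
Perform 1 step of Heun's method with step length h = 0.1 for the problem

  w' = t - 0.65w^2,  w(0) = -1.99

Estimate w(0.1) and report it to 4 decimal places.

-2.2779

Heun: k1 = f(t_n, w_n); k2 = f(t_n + h, w_n + h·k1); w_{n+1} = w_n + (h/2)·(k1 + k2).
t=0.000000, w=-1.990000:
  k1 = f(0.000000, -1.990000) = -2.574065
  k2 = f(0.100000, -2.247406) = -3.183043
  w ← -1.990000 + (0.1/2)·(-2.574065 + (-3.183043)) = -2.277855
w(0.1) ≈ -2.2779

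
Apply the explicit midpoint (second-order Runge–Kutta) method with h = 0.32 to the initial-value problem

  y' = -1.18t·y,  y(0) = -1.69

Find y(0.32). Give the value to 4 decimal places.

-1.5879

Midpoint: k1 = f(t_n, y_n); k2 = f(t_n + h/2, y_n + (h/2)·k1); y_{n+1} = y_n + h·k2.
t=0.000000, y=-1.690000:
  k1 = f(0.000000, -1.690000) = 0.000000
  k2 = f(0.160000, -1.690000) = 0.319072
  y ← -1.690000 + 0.32·0.319072 = -1.587897
y(0.32) ≈ -1.5879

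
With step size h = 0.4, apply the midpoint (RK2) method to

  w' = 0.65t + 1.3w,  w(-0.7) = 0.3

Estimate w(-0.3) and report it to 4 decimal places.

0.3192

Midpoint: k1 = f(t_n, w_n); k2 = f(t_n + h/2, w_n + (h/2)·k1); w_{n+1} = w_n + h·k2.
t=-0.700000, w=0.300000:
  k1 = f(-0.700000, 0.300000) = -0.065000
  k2 = f(-0.500000, 0.287000) = 0.048100
  w ← 0.300000 + 0.4·0.048100 = 0.319240
w(-0.3) ≈ 0.3192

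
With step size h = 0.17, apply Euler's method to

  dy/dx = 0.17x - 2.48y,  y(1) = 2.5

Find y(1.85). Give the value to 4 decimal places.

Euler: y_{n+1} = y_n + h·f(x_n, y_n).
x=1.000000, y=2.500000: f=-6.030000 → y ← 2.500000 + 0.17·(-6.030000) = 1.474900
x=1.170000, y=1.474900: f=-3.458852 → y ← 1.474900 + 0.17·(-3.458852) = 0.886895
x=1.340000, y=0.886895: f=-1.971700 → y ← 0.886895 + 0.17·(-1.971700) = 0.551706
x=1.510000, y=0.551706: f=-1.111531 → y ← 0.551706 + 0.17·(-1.111531) = 0.362746
x=1.680000, y=0.362746: f=-0.614010 → y ← 0.362746 + 0.17·(-0.614010) = 0.258364
y(1.85) ≈ 0.2584

0.2584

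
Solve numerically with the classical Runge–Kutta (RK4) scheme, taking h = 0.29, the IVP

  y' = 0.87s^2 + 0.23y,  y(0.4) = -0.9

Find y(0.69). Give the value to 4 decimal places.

-0.8832

RK4: k1 = f(s_n, y_n); k2 = f(s_n + h/2, y_n + (h/2)·k1); k3 = f(s_n + h/2, y_n + (h/2)·k2); k4 = f(s_n + h, y_n + h·k3); y_{n+1} = y_n + (h/6)·(k1 + 2k2 + 2k3 + k4).
s=0.400000, y=-0.900000:
  k1 = f(0.400000, -0.900000) = -0.067800
  k2 = f(0.545000, -0.909831) = 0.049151
  k3 = f(0.545000, -0.892873) = 0.053051
  k4 = f(0.690000, -0.884615) = 0.210745
  y ← -0.900000 + (0.29/6)·(k1 + 2k2 + 2k3 + k4) = -0.883211
y(0.69) ≈ -0.8832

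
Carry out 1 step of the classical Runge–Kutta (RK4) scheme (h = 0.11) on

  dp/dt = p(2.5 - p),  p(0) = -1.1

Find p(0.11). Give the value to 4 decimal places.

RK4: k1 = f(t_n, p_n); k2 = f(t_n + h/2, p_n + (h/2)·k1); k3 = f(t_n + h/2, p_n + (h/2)·k2); k4 = f(t_n + h, p_n + h·k3); p_{n+1} = p_n + (h/6)·(k1 + 2k2 + 2k3 + k4).
t=0.000000, p=-1.100000:
  k1 = f(0.000000, -1.100000) = -3.960000
  k2 = f(0.055000, -1.317800) = -5.031097
  k3 = f(0.055000, -1.376710) = -5.337107
  k4 = f(0.110000, -1.687082) = -7.063949
  p ← -1.100000 + (0.11/6)·(k1 + 2k2 + 2k3 + k4) = -1.682273
p(0.11) ≈ -1.6823

-1.6823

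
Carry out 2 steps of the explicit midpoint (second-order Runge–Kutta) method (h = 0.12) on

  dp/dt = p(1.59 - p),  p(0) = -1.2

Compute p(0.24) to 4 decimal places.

Midpoint: k1 = f(t_n, p_n); k2 = f(t_n + h/2, p_n + (h/2)·k1); p_{n+1} = p_n + h·k2.
t=0.000000, p=-1.200000:
  k1 = f(0.000000, -1.200000) = -3.348000
  k2 = f(0.060000, -1.400880) = -4.189864
  p ← -1.200000 + 0.12·(-4.189864) = -1.702784
t=0.120000, p=-1.702784:
  k1 = f(0.120000, -1.702784) = -5.606898
  k2 = f(0.180000, -2.039198) = -7.400651
  p ← -1.702784 + 0.12·(-7.400651) = -2.590862
p(0.24) ≈ -2.5909

-2.5909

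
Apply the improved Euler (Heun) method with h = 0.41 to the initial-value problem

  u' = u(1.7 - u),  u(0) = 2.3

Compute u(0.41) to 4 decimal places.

Heun: k1 = f(x_n, u_n); k2 = f(x_n + h, u_n + h·k1); u_{n+1} = u_n + (h/2)·(k1 + k2).
x=0.000000, u=2.300000:
  k1 = f(0.000000, 2.300000) = -1.380000
  k2 = f(0.410000, 1.734200) = -0.059310
  u ← 2.300000 + (0.41/2)·(-1.380000 + (-0.059310)) = 2.004942
u(0.41) ≈ 2.0049

2.0049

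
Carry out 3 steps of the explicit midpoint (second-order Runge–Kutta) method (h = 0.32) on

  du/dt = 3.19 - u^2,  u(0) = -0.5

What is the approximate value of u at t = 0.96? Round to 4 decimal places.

Midpoint: k1 = f(t_n, u_n); k2 = f(t_n + h/2, u_n + (h/2)·k1); u_{n+1} = u_n + h·k2.
t=0.000000, u=-0.500000:
  k1 = f(0.000000, -0.500000) = 2.940000
  k2 = f(0.160000, -0.029600) = 3.189124
  u ← -0.500000 + 0.32·3.189124 = 0.520520
t=0.320000, u=0.520520:
  k1 = f(0.320000, 0.520520) = 2.919059
  k2 = f(0.480000, 0.987569) = 2.214707
  u ← 0.520520 + 0.32·2.214707 = 1.229226
t=0.640000, u=1.229226:
  k1 = f(0.640000, 1.229226) = 1.679004
  k2 = f(0.800000, 1.497867) = 0.946396
  u ← 1.229226 + 0.32·0.946396 = 1.532073
u(0.96) ≈ 1.5321

1.5321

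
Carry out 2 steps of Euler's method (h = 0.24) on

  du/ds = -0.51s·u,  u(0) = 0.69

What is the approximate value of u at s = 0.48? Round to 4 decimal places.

Euler: u_{n+1} = u_n + h·f(s_n, u_n).
s=0.000000, u=0.690000: f=0.000000 → u ← 0.690000 + 0.24·0.000000 = 0.690000
s=0.240000, u=0.690000: f=-0.084456 → u ← 0.690000 + 0.24·(-0.084456) = 0.669731
u(0.48) ≈ 0.6697

0.6697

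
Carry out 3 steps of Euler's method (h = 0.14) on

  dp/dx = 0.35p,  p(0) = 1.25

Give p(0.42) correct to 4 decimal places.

1.4429

Euler: p_{n+1} = p_n + h·f(x_n, p_n).
x=0.000000, p=1.250000: f=0.437500 → p ← 1.250000 + 0.14·0.437500 = 1.311250
x=0.140000, p=1.311250: f=0.458937 → p ← 1.311250 + 0.14·0.458937 = 1.375501
x=0.280000, p=1.375501: f=0.481425 → p ← 1.375501 + 0.14·0.481425 = 1.442901
p(0.42) ≈ 1.4429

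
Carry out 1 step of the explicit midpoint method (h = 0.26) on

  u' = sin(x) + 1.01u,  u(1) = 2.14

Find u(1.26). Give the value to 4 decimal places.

3.0396

Midpoint: k1 = f(x_n, u_n); k2 = f(x_n + h/2, u_n + (h/2)·k1); u_{n+1} = u_n + h·k2.
x=1.000000, u=2.140000:
  k1 = f(1.000000, 2.140000) = 3.002871
  k2 = f(1.130000, 2.530373) = 3.460089
  u ← 2.140000 + 0.26·3.460089 = 3.039623
u(1.26) ≈ 3.0396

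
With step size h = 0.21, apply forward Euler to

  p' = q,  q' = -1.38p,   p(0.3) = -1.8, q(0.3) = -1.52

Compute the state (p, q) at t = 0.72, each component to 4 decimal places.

-2.3289, -0.3842

Euler on (p,q): p_{n+1} = p_n + h·p', q_{n+1} = q_n + h·q'.
0.300000: (-1.800000, -1.520000); f=(-1.520000, 2.484000) → (-2.119200, -0.998360)
0.510000: (-2.119200, -0.998360); f=(-0.998360, 2.924496) → (-2.328856, -0.384216)
(p(0.72), q(0.72)) ≈ (-2.3289, -0.3842)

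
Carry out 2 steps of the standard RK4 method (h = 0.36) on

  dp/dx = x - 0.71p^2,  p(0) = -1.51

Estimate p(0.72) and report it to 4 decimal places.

-5.3066

RK4: k1 = f(x_n, p_n); k2 = f(x_n + h/2, p_n + (h/2)·k1); k3 = f(x_n + h/2, p_n + (h/2)·k2); k4 = f(x_n + h, p_n + h·k3); p_{n+1} = p_n + (h/6)·(k1 + 2k2 + 2k3 + k4).
x=0.000000, p=-1.510000:
  k1 = f(0.000000, -1.510000) = -1.618871
  k2 = f(0.180000, -1.801397) = -2.123972
  k3 = f(0.180000, -1.892315) = -2.362407
  k4 = f(0.360000, -2.360467) = -3.595980
  p ← -1.510000 + (0.36/6)·(k1 + 2k2 + 2k3 + k4) = -2.361257
x=0.360000, p=-2.361257:
  k1 = f(0.360000, -2.361257) = -3.598628
  k2 = f(0.540000, -3.009010) = -5.888439
  k3 = f(0.540000, -3.421175) = -7.770154
  k4 = f(0.720000, -5.158512) = -18.173274
  p ← -2.361257 + (0.36/6)·(k1 + 2k2 + 2k3 + k4) = -5.306602
p(0.72) ≈ -5.3066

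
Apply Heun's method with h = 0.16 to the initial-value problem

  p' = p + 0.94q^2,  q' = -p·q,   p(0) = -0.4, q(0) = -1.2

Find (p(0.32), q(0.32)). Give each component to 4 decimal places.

Heun on (p,q): k1 = f(t_n, state_n); k2 = f(t_n + h, state_n + h·k1); state_{n+1} = state_n + (h/2)·(k1 + k2).
0.000000: (-0.400000, -1.200000)
  k1 = (0.953600, -0.480000)
  predictor → (-0.247424, -1.276800)
  k2 = (1.284981, -0.315911)
  → (-0.220914, -1.263673)
0.160000: (-0.220914, -1.263673)
  k1 = (1.280143, -0.279162)
  predictor → (-0.016091, -1.308339)
  k2 = (1.592955, -0.021052)
  → (0.008934, -1.287690)
(p(0.32), q(0.32)) ≈ (0.0089, -1.2877)

0.0089, -1.2877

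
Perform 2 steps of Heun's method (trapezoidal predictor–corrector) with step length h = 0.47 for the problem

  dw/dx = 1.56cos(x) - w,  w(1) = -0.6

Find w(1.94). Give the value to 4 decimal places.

Heun: k1 = f(x_n, w_n); k2 = f(x_n + h, w_n + h·k1); w_{n+1} = w_n + (h/2)·(k1 + k2).
x=1.000000, w=-0.600000:
  k1 = f(1.000000, -0.600000) = 1.442872
  k2 = f(1.470000, 0.078150) = 0.078826
  w ← -0.600000 + (0.47/2)·(1.442872 + 0.078826) = -0.242401
x=1.470000, w=-0.242401:
  k1 = f(1.470000, -0.242401) = 0.399377
  k2 = f(1.940000, -0.054694) = -0.508268
  w ← -0.242401 + (0.47/2)·(0.399377 + (-0.508268)) = -0.267990
w(1.94) ≈ -0.2680

-0.2680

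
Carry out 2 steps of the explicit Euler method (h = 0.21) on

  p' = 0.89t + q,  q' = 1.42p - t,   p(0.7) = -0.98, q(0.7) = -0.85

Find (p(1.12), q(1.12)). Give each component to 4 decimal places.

Euler on (p,q): p_{n+1} = p_n + h·p', q_{n+1} = q_n + h·q'.
0.700000: (-0.980000, -0.850000); f=(-0.227000, -2.091600) → (-1.027670, -1.289236)
0.910000: (-1.027670, -1.289236); f=(-0.479336, -2.369291) → (-1.128331, -1.786787)
(p(1.12), q(1.12)) ≈ (-1.1283, -1.7868)

-1.1283, -1.7868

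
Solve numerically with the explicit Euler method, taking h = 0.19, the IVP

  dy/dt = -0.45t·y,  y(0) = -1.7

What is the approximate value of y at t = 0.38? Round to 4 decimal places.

Euler: y_{n+1} = y_n + h·f(t_n, y_n).
t=0.000000, y=-1.700000: f=0.000000 → y ← -1.700000 + 0.19·0.000000 = -1.700000
t=0.190000, y=-1.700000: f=0.145350 → y ← -1.700000 + 0.19·0.145350 = -1.672384
y(0.38) ≈ -1.6724

-1.6724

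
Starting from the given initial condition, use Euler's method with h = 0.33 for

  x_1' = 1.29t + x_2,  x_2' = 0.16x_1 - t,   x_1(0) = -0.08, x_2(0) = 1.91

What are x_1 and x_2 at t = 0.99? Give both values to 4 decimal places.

Euler on (x_1,x_2): x_1_{n+1} = x_1_n + h·x_1', x_2_{n+1} = x_2_n + h·x_2'.
0.000000: (-0.080000, 1.910000); f=(1.910000, -0.012800) → (0.550300, 1.905776)
0.330000: (0.550300, 1.905776); f=(2.331476, -0.241952) → (1.319687, 1.825932)
0.660000: (1.319687, 1.825932); f=(2.677332, -0.448850) → (2.203207, 1.677811)
(x_1(0.99), x_2(0.99)) ≈ (2.2032, 1.6778)

2.2032, 1.6778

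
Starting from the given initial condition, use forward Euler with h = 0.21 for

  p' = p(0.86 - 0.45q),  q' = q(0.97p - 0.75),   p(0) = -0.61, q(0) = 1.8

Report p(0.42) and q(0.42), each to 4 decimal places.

-0.6524, 0.9269

Euler on (p,q): p_{n+1} = p_n + h·p', q_{n+1} = q_n + h·q'.
0.000000: (-0.610000, 1.800000); f=(-0.030500, -2.415060) → (-0.616405, 1.292837)
0.210000: (-0.616405, 1.292837); f=(-0.171498, -1.742632) → (-0.652420, 0.926885)
(p(0.42), q(0.42)) ≈ (-0.6524, 0.9269)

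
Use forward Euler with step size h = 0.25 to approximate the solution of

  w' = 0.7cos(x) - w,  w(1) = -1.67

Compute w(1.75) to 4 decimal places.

Euler: w_{n+1} = w_n + h·f(x_n, w_n).
x=1.000000, w=-1.670000: f=2.048212 → w ← -1.670000 + 0.25·2.048212 = -1.157947
x=1.250000, w=-1.157947: f=1.378673 → w ← -1.157947 + 0.25·1.378673 = -0.813279
x=1.500000, w=-0.813279: f=0.862795 → w ← -0.813279 + 0.25·0.862795 = -0.597580
w(1.75) ≈ -0.5976

-0.5976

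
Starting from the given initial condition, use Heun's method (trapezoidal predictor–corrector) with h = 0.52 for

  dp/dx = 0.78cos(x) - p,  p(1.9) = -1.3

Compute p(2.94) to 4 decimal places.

-0.8768

Heun: k1 = f(x_n, p_n); k2 = f(x_n + h, p_n + h·k1); p_{n+1} = p_n + (h/2)·(k1 + k2).
x=1.900000, p=-1.300000:
  k1 = f(1.900000, -1.300000) = 1.047834
  k2 = f(2.420000, -0.755126) = 0.169538
  p ← -1.300000 + (0.52/2)·(1.047834 + 0.169538) = -0.983483
x=2.420000, p=-0.983483:
  k1 = f(2.420000, -0.983483) = 0.397895
  k2 = f(2.940000, -0.776578) = 0.012374
  p ← -0.983483 + (0.52/2)·(0.397895 + 0.012374) = -0.876813
p(2.94) ≈ -0.8768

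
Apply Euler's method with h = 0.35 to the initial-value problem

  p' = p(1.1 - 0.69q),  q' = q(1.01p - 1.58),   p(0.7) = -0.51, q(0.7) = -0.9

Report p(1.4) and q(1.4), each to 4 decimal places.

-1.1792, -0.0380

Euler on (p,q): p_{n+1} = p_n + h·p', q_{n+1} = q_n + h·q'.
0.700000: (-0.510000, -0.900000); f=(-0.877710, 1.885590) → (-0.817199, -0.240044)
1.050000: (-0.817199, -0.240044); f=(-1.034271, 0.577394) → (-1.179193, -0.037956)
(p(1.4), q(1.4)) ≈ (-1.1792, -0.0380)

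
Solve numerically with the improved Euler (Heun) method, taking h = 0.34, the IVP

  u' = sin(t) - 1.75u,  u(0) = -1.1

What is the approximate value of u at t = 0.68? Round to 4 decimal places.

Heun: k1 = f(t_n, u_n); k2 = f(t_n + h, u_n + h·k1); u_{n+1} = u_n + (h/2)·(k1 + k2).
t=0.000000, u=-1.100000:
  k1 = f(0.000000, -1.100000) = 1.925000
  k2 = f(0.340000, -0.445500) = 1.113112
  u ← -1.100000 + (0.34/2)·(1.925000 + 1.113112) = -0.583521
t=0.340000, u=-0.583521:
  k1 = f(0.340000, -0.583521) = 1.354649
  k2 = f(0.680000, -0.122940) = 0.843939
  u ← -0.583521 + (0.34/2)·(1.354649 + 0.843939) = -0.209761
u(0.68) ≈ -0.2098

-0.2098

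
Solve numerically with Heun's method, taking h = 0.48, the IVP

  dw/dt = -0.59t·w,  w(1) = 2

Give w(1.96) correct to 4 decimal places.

Heun: k1 = f(t_n, w_n); k2 = f(t_n + h, w_n + h·k1); w_{n+1} = w_n + (h/2)·(k1 + k2).
t=1.000000, w=2.000000:
  k1 = f(1.000000, 2.000000) = -1.180000
  k2 = f(1.480000, 1.433600) = -1.251820
  w ← 2.000000 + (0.48/2)·(-1.180000 + (-1.251820)) = 1.416363
t=1.480000, w=1.416363:
  k1 = f(1.480000, 1.416363) = -1.236768
  k2 = f(1.960000, 0.822714) = -0.951387
  w ← 1.416363 + (0.48/2)·(-1.236768 + (-0.951387)) = 0.891206
w(1.96) ≈ 0.8912

0.8912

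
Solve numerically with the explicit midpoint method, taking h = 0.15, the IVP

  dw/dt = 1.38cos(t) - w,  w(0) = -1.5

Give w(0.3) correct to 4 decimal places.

Midpoint: k1 = f(t_n, w_n); k2 = f(t_n + h/2, w_n + (h/2)·k1); w_{n+1} = w_n + h·k2.
t=0.000000, w=-1.500000:
  k1 = f(0.000000, -1.500000) = 2.880000
  k2 = f(0.075000, -1.284000) = 2.660121
  w ← -1.500000 + 0.15·2.660121 = -1.100982
t=0.150000, w=-1.100982:
  k1 = f(0.150000, -1.100982) = 2.465486
  k2 = f(0.225000, -0.916070) = 2.261286
  w ← -1.100982 + 0.15·2.261286 = -0.761789
w(0.3) ≈ -0.7618

-0.7618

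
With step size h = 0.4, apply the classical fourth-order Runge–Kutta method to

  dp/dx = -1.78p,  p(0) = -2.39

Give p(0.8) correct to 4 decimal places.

RK4: k1 = f(x_n, p_n); k2 = f(x_n + h/2, p_n + (h/2)·k1); k3 = f(x_n + h/2, p_n + (h/2)·k2); k4 = f(x_n + h, p_n + h·k3); p_{n+1} = p_n + (h/6)·(k1 + 2k2 + 2k3 + k4).
x=0.000000, p=-2.390000:
  k1 = f(0.000000, -2.390000) = 4.254200
  k2 = f(0.200000, -1.539160) = 2.739705
  k3 = f(0.200000, -1.842059) = 3.278865
  k4 = f(0.400000, -1.078454) = 1.919648
  p ← -2.390000 + (0.4/6)·(k1 + 2k2 + 2k3 + k4) = -1.175934
x=0.400000, p=-1.175934:
  k1 = f(0.400000, -1.175934) = 2.093163
  k2 = f(0.600000, -0.757302) = 1.347997
  k3 = f(0.600000, -0.906335) = 1.613276
  k4 = f(0.800000, -0.530624) = 0.944510
  p ← -1.175934 + (0.4/6)·(k1 + 2k2 + 2k3 + k4) = -0.578586
p(0.8) ≈ -0.5786

-0.5786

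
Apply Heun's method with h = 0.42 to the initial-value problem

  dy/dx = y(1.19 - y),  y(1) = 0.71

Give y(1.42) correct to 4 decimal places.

Heun: k1 = f(x_n, y_n); k2 = f(x_n + h, y_n + h·k1); y_{n+1} = y_n + (h/2)·(k1 + k2).
x=1.000000, y=0.710000:
  k1 = f(1.000000, 0.710000) = 0.340800
  k2 = f(1.420000, 0.853136) = 0.287391
  y ← 0.710000 + (0.42/2)·(0.340800 + 0.287391) = 0.841920
y(1.42) ≈ 0.8419

0.8419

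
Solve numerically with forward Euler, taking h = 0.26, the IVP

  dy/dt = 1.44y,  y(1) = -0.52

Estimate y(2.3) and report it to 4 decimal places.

Euler: y_{n+1} = y_n + h·f(t_n, y_n).
t=1.000000, y=-0.520000: f=-0.748800 → y ← -0.520000 + 0.26·(-0.748800) = -0.714688
t=1.260000, y=-0.714688: f=-1.029151 → y ← -0.714688 + 0.26·(-1.029151) = -0.982267
t=1.520000, y=-0.982267: f=-1.414465 → y ← -0.982267 + 0.26·(-1.414465) = -1.350028
t=1.780000, y=-1.350028: f=-1.944040 → y ← -1.350028 + 0.26·(-1.944040) = -1.855479
t=2.040000, y=-1.855479: f=-2.671889 → y ← -1.855479 + 0.26·(-2.671889) = -2.550170
y(2.3) ≈ -2.5502

-2.5502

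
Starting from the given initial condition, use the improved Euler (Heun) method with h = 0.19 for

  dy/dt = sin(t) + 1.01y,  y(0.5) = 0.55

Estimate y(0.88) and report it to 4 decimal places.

Heun: k1 = f(t_n, y_n); k2 = f(t_n + h, y_n + h·k1); y_{n+1} = y_n + (h/2)·(k1 + k2).
t=0.500000, y=0.550000:
  k1 = f(0.500000, 0.550000) = 1.034926
  k2 = f(0.690000, 0.746636) = 1.390639
  y ← 0.550000 + (0.19/2)·(1.034926 + 1.390639) = 0.780429
t=0.690000, y=0.780429:
  k1 = f(0.690000, 0.780429) = 1.424770
  k2 = f(0.880000, 1.051135) = 1.832385
  y ← 0.780429 + (0.19/2)·(1.424770 + 1.832385) = 1.089858
y(0.88) ≈ 1.0899

1.0899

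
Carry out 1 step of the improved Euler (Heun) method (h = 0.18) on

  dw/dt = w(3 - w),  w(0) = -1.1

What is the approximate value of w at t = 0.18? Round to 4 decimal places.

-2.3510

Heun: k1 = f(t_n, w_n); k2 = f(t_n + h, w_n + h·k1); w_{n+1} = w_n + (h/2)·(k1 + k2).
t=0.000000, w=-1.100000:
  k1 = f(0.000000, -1.100000) = -4.510000
  k2 = f(0.180000, -1.911800) = -9.390379
  w ← -1.100000 + (0.18/2)·(-4.510000 + (-9.390379)) = -2.351034
w(0.18) ≈ -2.3510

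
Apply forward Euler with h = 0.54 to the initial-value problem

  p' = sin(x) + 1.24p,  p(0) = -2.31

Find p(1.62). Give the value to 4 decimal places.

Euler: p_{n+1} = p_n + h·f(x_n, p_n).
x=0.000000, p=-2.310000: f=-2.864400 → p ← -2.310000 + 0.54·(-2.864400) = -3.856776
x=0.540000, p=-3.856776: f=-4.268266 → p ← -3.856776 + 0.54·(-4.268266) = -6.161640
x=1.080000, p=-6.161640: f=-6.758476 → p ← -6.161640 + 0.54·(-6.758476) = -9.811217
p(1.62) ≈ -9.8112

-9.8112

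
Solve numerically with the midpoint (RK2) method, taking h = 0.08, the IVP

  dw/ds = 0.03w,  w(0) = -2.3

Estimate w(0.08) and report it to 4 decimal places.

Midpoint: k1 = f(s_n, w_n); k2 = f(s_n + h/2, w_n + (h/2)·k1); w_{n+1} = w_n + h·k2.
s=0.000000, w=-2.300000:
  k1 = f(0.000000, -2.300000) = -0.069000
  k2 = f(0.040000, -2.302760) = -0.069083
  w ← -2.300000 + 0.08·(-0.069083) = -2.305527
w(0.08) ≈ -2.3055

-2.3055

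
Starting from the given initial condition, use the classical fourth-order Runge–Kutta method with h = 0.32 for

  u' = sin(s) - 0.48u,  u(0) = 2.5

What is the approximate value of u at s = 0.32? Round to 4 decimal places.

2.1923

RK4: k1 = f(s_n, u_n); k2 = f(s_n + h/2, u_n + (h/2)·k1); k3 = f(s_n + h/2, u_n + (h/2)·k2); k4 = f(s_n + h, u_n + h·k3); u_{n+1} = u_n + (h/6)·(k1 + 2k2 + 2k3 + k4).
s=0.000000, u=2.500000:
  k1 = f(0.000000, 2.500000) = -1.200000
  k2 = f(0.160000, 2.308000) = -0.948522
  k3 = f(0.160000, 2.348237) = -0.967835
  k4 = f(0.320000, 2.190293) = -0.736774
  u ← 2.500000 + (0.32/6)·(k1 + 2k2 + 2k3 + k4) = 2.192294
u(0.32) ≈ 2.1923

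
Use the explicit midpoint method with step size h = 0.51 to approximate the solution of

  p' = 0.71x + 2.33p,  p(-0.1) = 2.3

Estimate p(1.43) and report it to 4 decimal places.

Midpoint: k1 = f(x_n, p_n); k2 = f(x_n + h/2, p_n + (h/2)·k1); p_{n+1} = p_n + h·k2.
x=-0.100000, p=2.300000:
  k1 = f(-0.100000, 2.300000) = 5.288000
  k2 = f(0.155000, 3.648440) = 8.610915
  p ← 2.300000 + 0.51·8.610915 = 6.691567
x=0.410000, p=6.691567:
  k1 = f(0.410000, 6.691567) = 15.882451
  k2 = f(0.665000, 10.741592) = 25.500059
  p ← 6.691567 + 0.51·25.500059 = 19.696597
x=0.920000, p=19.696597:
  k1 = f(0.920000, 19.696597) = 46.546270
  k2 = f(1.175000, 31.565895) = 74.382786
  p ← 19.696597 + 0.51·74.382786 = 57.631818
p(1.43) ≈ 57.6318

57.6318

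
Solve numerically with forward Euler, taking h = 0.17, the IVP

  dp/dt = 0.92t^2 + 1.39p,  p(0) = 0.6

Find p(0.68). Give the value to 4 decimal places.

Euler: p_{n+1} = p_n + h·f(t_n, p_n).
t=0.000000, p=0.600000: f=0.834000 → p ← 0.600000 + 0.17·0.834000 = 0.741780
t=0.170000, p=0.741780: f=1.057662 → p ← 0.741780 + 0.17·1.057662 = 0.921583
t=0.340000, p=0.921583: f=1.387352 → p ← 0.921583 + 0.17·1.387352 = 1.157432
t=0.510000, p=1.157432: f=1.848123 → p ← 1.157432 + 0.17·1.848123 = 1.471613
p(0.68) ≈ 1.4716

1.4716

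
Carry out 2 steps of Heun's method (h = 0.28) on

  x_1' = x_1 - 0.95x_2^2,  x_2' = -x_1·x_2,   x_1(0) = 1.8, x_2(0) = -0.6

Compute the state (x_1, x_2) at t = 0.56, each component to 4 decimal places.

Heun on (x_1,x_2): k1 = f(t_n, state_n); k2 = f(t_n + h, state_n + h·k1); state_{n+1} = state_n + (h/2)·(k1 + k2).
0.000000: (1.800000, -0.600000)
  k1 = (1.458000, 1.080000)
  predictor → (2.208240, -0.297600)
  k2 = (2.124103, 0.657172)
  → (2.301494, -0.356796)
0.280000: (2.301494, -0.356796)
  k1 = (2.180556, 0.821164)
  predictor → (2.912050, -0.126870)
  k2 = (2.896759, 0.369452)
  → (3.012318, -0.190110)
(x_1(0.56), x_2(0.56)) ≈ (3.0123, -0.1901)

3.0123, -0.1901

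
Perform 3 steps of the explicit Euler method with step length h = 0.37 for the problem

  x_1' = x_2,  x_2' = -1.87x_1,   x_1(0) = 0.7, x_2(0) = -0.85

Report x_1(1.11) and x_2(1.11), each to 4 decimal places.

Euler on (x_1,x_2): x_1_{n+1} = x_1_n + h·x_1', x_2_{n+1} = x_2_n + h·x_2'.
0.000000: (0.700000, -0.850000); f=(-0.850000, -1.309000) → (0.385500, -1.334330)
0.370000: (0.385500, -1.334330); f=(-1.334330, -0.720885) → (-0.108202, -1.601057)
0.740000: (-0.108202, -1.601057); f=(-1.601057, 0.202338) → (-0.700593, -1.526192)
(x_1(1.11), x_2(1.11)) ≈ (-0.7006, -1.5262)

-0.7006, -1.5262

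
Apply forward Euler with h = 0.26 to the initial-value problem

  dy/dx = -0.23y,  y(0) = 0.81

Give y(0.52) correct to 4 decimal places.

0.7160

Euler: y_{n+1} = y_n + h·f(x_n, y_n).
x=0.000000, y=0.810000: f=-0.186300 → y ← 0.810000 + 0.26·(-0.186300) = 0.761562
x=0.260000, y=0.761562: f=-0.175159 → y ← 0.761562 + 0.26·(-0.175159) = 0.716021
y(0.52) ≈ 0.7160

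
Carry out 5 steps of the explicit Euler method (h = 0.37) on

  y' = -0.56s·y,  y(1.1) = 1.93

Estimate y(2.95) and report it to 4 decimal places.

0.1618

Euler: y_{n+1} = y_n + h·f(s_n, y_n).
s=1.100000, y=1.930000: f=-1.188880 → y ← 1.930000 + 0.37·(-1.188880) = 1.490114
s=1.470000, y=1.490114: f=-1.226662 → y ← 1.490114 + 0.37·(-1.226662) = 1.036249
s=1.840000, y=1.036249: f=-1.067751 → y ← 1.036249 + 0.37·(-1.067751) = 0.641181
s=2.210000, y=0.641181: f=-0.793526 → y ← 0.641181 + 0.37·(-0.793526) = 0.347577
s=2.580000, y=0.347577: f=-0.502179 → y ← 0.347577 + 0.37·(-0.502179) = 0.161771
y(2.95) ≈ 0.1618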